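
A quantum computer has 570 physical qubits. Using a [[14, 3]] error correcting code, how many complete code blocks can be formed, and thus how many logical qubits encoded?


Each code block uses 14 physical qubits for 3 logical qubit(s).
Number of complete blocks = floor(570 / 14) = 40
Logical qubits = 40 * 3
= 120

120


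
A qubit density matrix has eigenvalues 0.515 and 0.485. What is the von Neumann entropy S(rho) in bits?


S = -p*log2(p) - (1-p)*log2(1-p)
p = 0.5150, 1-p = 0.4850
= -0.5150 * log2(0.5150) - 0.4850 * log2(0.4850)
= -(-0.4930) - (-0.5063)
= 0.9994

0.9994


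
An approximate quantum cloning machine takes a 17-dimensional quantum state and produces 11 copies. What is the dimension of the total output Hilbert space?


Output space = H^(tensor 11) where dim(H) = 17
dim = 17^11
= 289 (after 2 factors)
= 4913 (after 3 factors)
= 83521 (after 4 factors)
= 1419857 (after 5 factors)
= 24137569 (after 6 factors)
= 410338673 (after 7 factors)
= 6975757441 (after 8 factors)
= 118587876497 (after 9 factors)
= 2015993900449 (after 10 factors)
= 34271896307633 (after 11 factors)
= 34271896307633

34271896307633


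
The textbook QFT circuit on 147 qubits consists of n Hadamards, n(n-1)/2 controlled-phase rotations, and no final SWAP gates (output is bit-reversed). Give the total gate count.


Hadamard gates: 147
Controlled rotations: n*(n-1)/2 = 147*146/2 = 10731
SWAP gates: 0 (omitted)
Total = 147 + 10731
= 10878

10878


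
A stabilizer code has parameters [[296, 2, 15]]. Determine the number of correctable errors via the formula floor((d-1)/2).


Code parameters: [[296, 2, 15]], distance d = 15.
Number of correctable errors = floor((d-1)/2)
= floor((15 - 1)/2)
= floor(14/2)
= 7

7


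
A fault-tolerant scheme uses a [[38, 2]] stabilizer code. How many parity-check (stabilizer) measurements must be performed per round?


For an [[n,k]] stabilizer code:
Number of stabilizer generators = n - k
= 38 - 2
= 36

36


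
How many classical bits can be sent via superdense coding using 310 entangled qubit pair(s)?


Superdense coding allows 2 classical bits per shared entangled pair.
310 pair(s) -> 2 * 310 = 620 classical bits

620


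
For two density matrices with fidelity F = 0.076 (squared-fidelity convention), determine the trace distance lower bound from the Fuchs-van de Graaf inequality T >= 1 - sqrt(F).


Fuchs-van de Graaf (squared-fidelity convention): 1 - sqrt(F) <= T <= sqrt(1 - F).
Lower bound: T >= 1 - sqrt(F)
sqrt(F) = sqrt(0.076) = 0.2757
T >= 1 - 0.2757
T >= 0.7243

0.7243


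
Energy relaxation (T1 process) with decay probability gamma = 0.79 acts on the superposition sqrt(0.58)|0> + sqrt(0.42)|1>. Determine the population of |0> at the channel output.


For amplitude damping with parameter gamma on state sqrt(a)|0> + sqrt(b)|1>:
alpha^2 = 0.58, beta^2 = 0.42
P(|0>) = alpha^2 + gamma * beta^2
= 0.58 + 0.79 * 0.42
= 0.58 + 0.3318
= 0.9118

0.9118


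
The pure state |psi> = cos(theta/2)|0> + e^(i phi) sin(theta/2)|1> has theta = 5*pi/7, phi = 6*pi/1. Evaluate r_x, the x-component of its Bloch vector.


theta = 2.2440, phi = 18.8496
r_x = sin(theta)*cos(phi) = 0.7818 * 1.0000
r_x = 0.7818

0.7818


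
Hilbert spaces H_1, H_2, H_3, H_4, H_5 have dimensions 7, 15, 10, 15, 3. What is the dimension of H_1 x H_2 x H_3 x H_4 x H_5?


dim(H_1 x H_2 x H_3 x H_4 x H_5) = 7 * 15 * 10 * 15 * 3
= 105 * 10 * 15 * 3
= 1050 * 15 * 3
= 15750 * 3
= 47250

47250


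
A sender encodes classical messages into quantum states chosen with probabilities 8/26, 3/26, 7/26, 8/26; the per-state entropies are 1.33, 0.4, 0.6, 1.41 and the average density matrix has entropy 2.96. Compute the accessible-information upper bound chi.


chi = S(rho) - sum_i p_i * S(rho_i)
Weighted entropy = 8/26 * 1.33 + 3/26 * 0.4 + 7/26 * 0.6 + 8/26 * 1.41
= 1.0508
chi = 2.96 - 1.0508
= 1.9092

1.9092


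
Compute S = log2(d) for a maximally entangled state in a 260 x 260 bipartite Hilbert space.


For a maximally entangled state in d x d:
S = log2(d) = log2(260)
= 8.0224

8.0224


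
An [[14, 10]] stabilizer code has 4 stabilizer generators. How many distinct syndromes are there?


Each stabilizer generator gives a binary (+1 or -1) measurement outcome.
With 4 independent generators:
Total syndromes = 2^4
= 16

16


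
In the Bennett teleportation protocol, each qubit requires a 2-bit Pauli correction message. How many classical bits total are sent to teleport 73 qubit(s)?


Quantum teleportation requires 2 classical bits per qubit teleported.
73 qubit(s) -> 2 * 73 = 146 classical bits

146


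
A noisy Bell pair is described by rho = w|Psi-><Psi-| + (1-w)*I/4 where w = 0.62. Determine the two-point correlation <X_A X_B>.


|Psi-> = (|01> - |10>)/sqrt(2)
For the pure Bell state, <X_A X_B> = -1 (Bell-state Pauli correlator).
The maximally-mixed part I/4 has tr(I/4 * P tensor P) = 0 for any traceless Pauli P.
So <X_A X_B>_rho = w * (-1) + (1 - w) * 0
= 0.62 * (-1)
= -0.6200

-0.6200


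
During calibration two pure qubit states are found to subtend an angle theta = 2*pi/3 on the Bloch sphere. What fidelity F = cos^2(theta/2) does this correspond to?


For states separated by angle theta on Bloch sphere:
F = cos^2(theta/2)
theta = 2*pi/3 = 2.0944
theta/2 = 1.0472
cos(theta/2) = 0.5000
F = 0.2500

0.2500


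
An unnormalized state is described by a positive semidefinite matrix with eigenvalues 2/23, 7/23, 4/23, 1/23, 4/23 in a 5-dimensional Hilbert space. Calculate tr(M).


tr(M) = sum of eigenvalues
= 2/23 + 7/23 + 4/23 + 1/23 + 4/23
= 18/23
= 0.7826

0.7826


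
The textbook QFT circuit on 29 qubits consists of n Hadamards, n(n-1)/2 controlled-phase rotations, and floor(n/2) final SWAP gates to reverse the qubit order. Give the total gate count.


Hadamard gates: 29
Controlled rotations: n*(n-1)/2 = 29*28/2 = 406
SWAP gates: floor(n/2) = floor(29/2) = 14
Total = 29 + 406 + 14
= 449

449


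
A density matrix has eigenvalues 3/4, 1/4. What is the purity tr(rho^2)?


tr(rho^2) = sum of eigenvalues squared
= (3/4)^2 + (1/4)^2
= (9 + 1) / 16
= 10/16
= 0.6250

0.6250


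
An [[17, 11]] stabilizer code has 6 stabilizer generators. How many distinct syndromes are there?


Each stabilizer generator gives a binary (+1 or -1) measurement outcome.
With 6 independent generators:
Total syndromes = 2^6
= 64

64


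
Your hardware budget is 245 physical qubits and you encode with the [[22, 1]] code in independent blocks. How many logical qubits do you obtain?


Each code block uses 22 physical qubits for 1 logical qubit(s).
Number of complete blocks = floor(245 / 22) = 11
Logical qubits = 11 * 1
= 11

11


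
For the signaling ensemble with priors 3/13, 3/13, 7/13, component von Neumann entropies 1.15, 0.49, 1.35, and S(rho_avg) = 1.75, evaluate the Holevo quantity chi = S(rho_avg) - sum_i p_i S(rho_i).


chi = S(rho) - sum_i p_i * S(rho_i)
Weighted entropy = 3/13 * 1.15 + 3/13 * 0.49 + 7/13 * 1.35
= 1.1054
chi = 1.75 - 1.1054
= 0.6446

0.6446


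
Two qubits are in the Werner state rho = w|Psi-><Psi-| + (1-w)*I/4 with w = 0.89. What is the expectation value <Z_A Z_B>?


|Psi-> = (|01> - |10>)/sqrt(2)
For the pure Bell state, <Z_A Z_B> = -1 (Bell-state Pauli correlator).
The maximally-mixed part I/4 has tr(I/4 * P tensor P) = 0 for any traceless Pauli P.
So <Z_A Z_B>_rho = w * (-1) + (1 - w) * 0
= 0.89 * (-1)
= -0.8900

-0.8900


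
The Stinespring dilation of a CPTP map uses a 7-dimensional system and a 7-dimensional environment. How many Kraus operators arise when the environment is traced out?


Tracing out the environment in an orthonormal basis {|i>_E} gives Kraus operators K_i = <i|_E U |0>_E.
Number of Kraus operators = dim(H_env) = d_env
= 7

7


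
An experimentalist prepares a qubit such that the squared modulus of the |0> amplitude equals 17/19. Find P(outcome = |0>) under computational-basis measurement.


|alpha|^2 = 17/19 = 0.8947
|beta|^2 = 1 - 17/19 = 2/19 = 0.1053
P(|0>) = |alpha|^2 = 0.8947

0.8947


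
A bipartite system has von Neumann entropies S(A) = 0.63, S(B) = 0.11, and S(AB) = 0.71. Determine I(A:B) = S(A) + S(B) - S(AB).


I(A:B) = S(A) + S(B) - S(AB)
= 0.63 + 0.11 - 0.71
= 0.0300

0.0300


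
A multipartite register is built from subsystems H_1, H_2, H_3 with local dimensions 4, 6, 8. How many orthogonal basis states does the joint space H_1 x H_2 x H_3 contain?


dim(H_1 x H_2 x H_3) = 4 * 6 * 8
= 24 * 8
= 192

192


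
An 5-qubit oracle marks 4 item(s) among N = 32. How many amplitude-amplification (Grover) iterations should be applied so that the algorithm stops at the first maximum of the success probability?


After j Grover iterations the success probability is P(j) = sin^2((2j+1)*theta), where sin(theta) = sqrt(k/N).
N = 2^5 = 32, k = 4
sin(theta) = sqrt(k/N) = 0.3535533906
theta = arcsin(sqrt(k/N)) = 0.3613671239 rad
P(j) reaches its first maximum when (2j+1)*theta is as close as possible to pi/2, i.e. j = round(pi/(4*theta) - 1/2).
pi/(4*theta) - 1/2 = 1.6734
(For comparison, the common estimate pi/4 * sqrt(N/k) = 2.2214; the exact maximiser is used here.)
Optimal iterations = 2

2


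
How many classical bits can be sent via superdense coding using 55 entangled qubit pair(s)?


Superdense coding allows 2 classical bits per shared entangled pair.
55 pair(s) -> 2 * 55 = 110 classical bits

110


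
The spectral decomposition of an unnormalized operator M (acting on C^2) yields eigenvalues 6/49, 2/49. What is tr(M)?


tr(M) = sum of eigenvalues
= 6/49 + 2/49
= 8/49
= 0.1633

0.1633


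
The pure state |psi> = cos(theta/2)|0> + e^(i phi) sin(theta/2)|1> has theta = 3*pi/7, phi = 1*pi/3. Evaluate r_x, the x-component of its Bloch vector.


theta = 1.3464, phi = 1.0472
r_x = sin(theta)*cos(phi) = 0.9749 * 0.5000
r_x = 0.4875

0.4875


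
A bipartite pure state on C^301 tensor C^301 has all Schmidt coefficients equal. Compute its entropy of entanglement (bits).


For a maximally entangled state in d x d:
S = log2(d) = log2(301)
= 8.2336

8.2336


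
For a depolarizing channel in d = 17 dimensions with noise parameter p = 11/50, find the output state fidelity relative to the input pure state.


F = (1-p) + p/d
= (1 - 0.2200) + 0.2200/17
= 0.7800 + 0.0129
= 0.7929

0.7929


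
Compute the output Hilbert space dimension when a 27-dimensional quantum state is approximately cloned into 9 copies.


Output space = H^(tensor 9) where dim(H) = 27
dim = 27^9
= 729 (after 2 factors)
= 19683 (after 3 factors)
= 531441 (after 4 factors)
= 14348907 (after 5 factors)
= 387420489 (after 6 factors)
= 10460353203 (after 7 factors)
= 282429536481 (after 8 factors)
= 7625597484987 (after 9 factors)
= 7625597484987

7625597484987


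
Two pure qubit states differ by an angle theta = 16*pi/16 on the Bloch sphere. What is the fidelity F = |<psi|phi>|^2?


For states separated by angle theta on Bloch sphere:
F = cos^2(theta/2)
theta = 16*pi/16 = 3.1416
theta/2 = 1.5708
cos(theta/2) = 0.0000
F = 0.0000

0.0000


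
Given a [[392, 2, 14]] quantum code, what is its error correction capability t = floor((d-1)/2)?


Code parameters: [[392, 2, 14]], distance d = 14.
Number of correctable errors = floor((d-1)/2)
= floor((14 - 1)/2)
= floor(13/2)
= 6

6


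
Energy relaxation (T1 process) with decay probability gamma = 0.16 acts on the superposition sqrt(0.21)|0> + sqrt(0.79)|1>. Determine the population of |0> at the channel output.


For amplitude damping with parameter gamma on state sqrt(a)|0> + sqrt(b)|1>:
alpha^2 = 0.21, beta^2 = 0.79
P(|0>) = alpha^2 + gamma * beta^2
= 0.21 + 0.16 * 0.79
= 0.21 + 0.1264
= 0.3364

0.3364


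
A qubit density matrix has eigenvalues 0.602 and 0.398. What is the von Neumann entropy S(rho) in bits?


S = -p*log2(p) - (1-p)*log2(1-p)
p = 0.6020, 1-p = 0.3980
= -0.6020 * log2(0.6020) - 0.3980 * log2(0.3980)
= -(-0.4408) - (-0.5290)
= 0.9698

0.9698


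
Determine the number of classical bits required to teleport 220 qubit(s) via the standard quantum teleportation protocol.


Quantum teleportation requires 2 classical bits per qubit teleported.
220 qubit(s) -> 2 * 220 = 440 classical bits

440


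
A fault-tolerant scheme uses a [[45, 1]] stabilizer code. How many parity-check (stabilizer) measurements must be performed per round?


For an [[n,k]] stabilizer code:
Number of stabilizer generators = n - k
= 45 - 1
= 44

44


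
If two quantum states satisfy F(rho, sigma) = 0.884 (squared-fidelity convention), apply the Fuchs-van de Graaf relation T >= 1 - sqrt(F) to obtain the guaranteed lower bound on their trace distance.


Fuchs-van de Graaf (squared-fidelity convention): 1 - sqrt(F) <= T <= sqrt(1 - F).
Lower bound: T >= 1 - sqrt(F)
sqrt(F) = sqrt(0.884) = 0.9402
T >= 1 - 0.9402
T >= 0.0598

0.0598


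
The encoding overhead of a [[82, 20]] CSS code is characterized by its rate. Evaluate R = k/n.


Code rate R = k/n
= 20/82
= 0.2439

0.2439


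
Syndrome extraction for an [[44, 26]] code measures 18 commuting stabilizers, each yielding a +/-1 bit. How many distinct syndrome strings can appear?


Each stabilizer generator gives a binary (+1 or -1) measurement outcome.
With 18 independent generators:
Total syndromes = 2^18
= 262144

262144


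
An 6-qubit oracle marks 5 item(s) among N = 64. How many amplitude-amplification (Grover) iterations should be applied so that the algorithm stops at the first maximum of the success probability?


After j Grover iterations the success probability is P(j) = sin^2((2j+1)*theta), where sin(theta) = sqrt(k/N).
N = 2^6 = 64, k = 5
sin(theta) = sqrt(k/N) = 0.2795084972
theta = arcsin(sqrt(k/N)) = 0.2832821653 rad
P(j) reaches its first maximum when (2j+1)*theta is as close as possible to pi/2, i.e. j = round(pi/(4*theta) - 1/2).
pi/(4*theta) - 1/2 = 2.2725
(For comparison, the common estimate pi/4 * sqrt(N/k) = 2.8099; the exact maximiser is used here.)
Optimal iterations = 2

2


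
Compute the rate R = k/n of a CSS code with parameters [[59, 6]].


Code rate R = k/n
= 6/59
= 0.1017

0.1017


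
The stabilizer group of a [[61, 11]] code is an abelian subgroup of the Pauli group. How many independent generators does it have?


For an [[n,k]] stabilizer code:
Number of stabilizer generators = n - k
= 61 - 11
= 50

50


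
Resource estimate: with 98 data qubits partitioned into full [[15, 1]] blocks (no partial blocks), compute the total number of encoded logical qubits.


Each code block uses 15 physical qubits for 1 logical qubit(s).
Number of complete blocks = floor(98 / 15) = 6
Logical qubits = 6 * 1
= 6

6


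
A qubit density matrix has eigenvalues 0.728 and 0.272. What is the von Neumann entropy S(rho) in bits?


S = -p*log2(p) - (1-p)*log2(1-p)
p = 0.7280, 1-p = 0.2720
= -0.7280 * log2(0.7280) - 0.2720 * log2(0.2720)
= -(-0.3334) - (-0.5109)
= 0.8443

0.8443


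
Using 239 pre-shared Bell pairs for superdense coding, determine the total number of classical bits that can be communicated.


Superdense coding allows 2 classical bits per shared entangled pair.
239 pair(s) -> 2 * 239 = 478 classical bits

478


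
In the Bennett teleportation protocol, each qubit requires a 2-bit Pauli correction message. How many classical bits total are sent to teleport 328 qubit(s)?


Quantum teleportation requires 2 classical bits per qubit teleported.
328 qubit(s) -> 2 * 328 = 656 classical bits

656


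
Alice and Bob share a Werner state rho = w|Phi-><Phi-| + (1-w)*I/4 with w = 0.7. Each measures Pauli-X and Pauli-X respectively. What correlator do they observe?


|Phi-> = (|00> - |11>)/sqrt(2)
For the pure Bell state, <X_A X_B> = -1 (Bell-state Pauli correlator).
The maximally-mixed part I/4 has tr(I/4 * P tensor P) = 0 for any traceless Pauli P.
So <X_A X_B>_rho = w * (-1) + (1 - w) * 0
= 0.7 * (-1)
= -0.7000

-0.7000


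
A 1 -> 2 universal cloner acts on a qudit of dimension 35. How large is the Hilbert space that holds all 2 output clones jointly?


Output space = H^(tensor 2) where dim(H) = 35
dim = 35^2
= 1225

1225


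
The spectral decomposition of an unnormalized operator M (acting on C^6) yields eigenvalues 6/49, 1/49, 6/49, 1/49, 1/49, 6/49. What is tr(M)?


tr(M) = sum of eigenvalues
= 6/49 + 1/49 + 6/49 + 1/49 + 1/49 + 6/49
= 21/49
= 0.4286

0.4286


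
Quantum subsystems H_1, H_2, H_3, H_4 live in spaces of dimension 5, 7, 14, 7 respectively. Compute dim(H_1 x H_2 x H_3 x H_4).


dim(H_1 x H_2 x H_3 x H_4) = 5 * 7 * 14 * 7
= 35 * 14 * 7
= 490 * 7
= 3430

3430


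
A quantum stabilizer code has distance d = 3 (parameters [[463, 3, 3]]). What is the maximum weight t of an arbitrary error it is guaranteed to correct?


Code parameters: [[463, 3, 3]], distance d = 3.
Number of correctable errors = floor((d-1)/2)
= floor((3 - 1)/2)
= floor(2/2)
= 1

1


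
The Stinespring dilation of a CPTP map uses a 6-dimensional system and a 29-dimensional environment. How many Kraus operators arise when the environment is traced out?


Tracing out the environment in an orthonormal basis {|i>_E} gives Kraus operators K_i = <i|_E U |0>_E.
Number of Kraus operators = dim(H_env) = d_env
= 29

29


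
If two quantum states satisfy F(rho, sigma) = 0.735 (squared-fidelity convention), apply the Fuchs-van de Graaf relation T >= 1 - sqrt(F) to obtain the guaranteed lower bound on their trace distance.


Fuchs-van de Graaf (squared-fidelity convention): 1 - sqrt(F) <= T <= sqrt(1 - F).
Lower bound: T >= 1 - sqrt(F)
sqrt(F) = sqrt(0.735) = 0.8573
T >= 1 - 0.8573
T >= 0.1427

0.1427


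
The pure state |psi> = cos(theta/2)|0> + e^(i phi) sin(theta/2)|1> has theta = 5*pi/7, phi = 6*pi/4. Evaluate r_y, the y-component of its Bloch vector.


theta = 2.2440, phi = 4.7124
r_y = sin(theta)*sin(phi) = 0.7818 * -1.0000
r_y = -0.7818

-0.7818


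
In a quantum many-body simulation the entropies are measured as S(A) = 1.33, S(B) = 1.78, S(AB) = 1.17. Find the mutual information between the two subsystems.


I(A:B) = S(A) + S(B) - S(AB)
= 1.33 + 1.78 - 1.17
= 1.9400

1.9400


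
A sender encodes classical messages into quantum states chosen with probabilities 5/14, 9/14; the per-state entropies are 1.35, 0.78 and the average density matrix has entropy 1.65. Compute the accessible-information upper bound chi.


chi = S(rho) - sum_i p_i * S(rho_i)
Weighted entropy = 5/14 * 1.35 + 9/14 * 0.78
= 0.9836
chi = 1.65 - 0.9836
= 0.6664

0.6664


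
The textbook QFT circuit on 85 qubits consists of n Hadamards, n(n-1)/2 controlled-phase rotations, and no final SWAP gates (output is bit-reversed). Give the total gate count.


Hadamard gates: 85
Controlled rotations: n*(n-1)/2 = 85*84/2 = 3570
SWAP gates: 0 (omitted)
Total = 85 + 3570
= 3655

3655


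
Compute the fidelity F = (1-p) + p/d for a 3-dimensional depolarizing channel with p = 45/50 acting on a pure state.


F = (1-p) + p/d
= (1 - 0.9000) + 0.9000/3
= 0.1000 + 0.3000
= 0.4000

0.4000


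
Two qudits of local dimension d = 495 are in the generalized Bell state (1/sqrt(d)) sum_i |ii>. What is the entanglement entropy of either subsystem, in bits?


For a maximally entangled state in d x d:
S = log2(d) = log2(495)
= 8.9513

8.9513


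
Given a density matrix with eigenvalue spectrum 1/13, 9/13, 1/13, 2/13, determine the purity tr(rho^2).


tr(rho^2) = sum of eigenvalues squared
= (1/13)^2 + (9/13)^2 + (1/13)^2 + (2/13)^2
= (1 + 81 + 1 + 4) / 169
= 87/169
= 0.5148

0.5148


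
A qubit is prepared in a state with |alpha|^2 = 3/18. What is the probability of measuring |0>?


|alpha|^2 = 3/18 = 0.1667
|beta|^2 = 1 - 3/18 = 15/18 = 0.8333
P(|0>) = |alpha|^2 = 0.1667

0.1667


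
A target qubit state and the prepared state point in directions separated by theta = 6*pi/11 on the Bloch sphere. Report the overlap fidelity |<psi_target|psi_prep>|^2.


For states separated by angle theta on Bloch sphere:
F = cos^2(theta/2)
theta = 6*pi/11 = 1.7136
theta/2 = 0.8568
cos(theta/2) = 0.6549
F = 0.4288

0.4288


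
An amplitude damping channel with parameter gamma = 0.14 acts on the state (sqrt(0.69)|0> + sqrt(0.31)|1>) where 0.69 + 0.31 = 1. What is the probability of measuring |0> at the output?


For amplitude damping with parameter gamma on state sqrt(a)|0> + sqrt(b)|1>:
alpha^2 = 0.69, beta^2 = 0.31
P(|0>) = alpha^2 + gamma * beta^2
= 0.69 + 0.14 * 0.31
= 0.69 + 0.0434
= 0.7334

0.7334


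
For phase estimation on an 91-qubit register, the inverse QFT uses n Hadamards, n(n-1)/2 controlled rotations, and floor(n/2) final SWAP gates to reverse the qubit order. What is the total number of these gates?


Hadamard gates: 91
Controlled rotations: n*(n-1)/2 = 91*90/2 = 4095
SWAP gates: floor(n/2) = floor(91/2) = 45
Total = 91 + 4095 + 45
= 4231

4231


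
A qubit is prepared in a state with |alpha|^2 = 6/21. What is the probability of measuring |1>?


|alpha|^2 = 6/21 = 0.2857
|beta|^2 = 1 - 6/21 = 15/21 = 0.7143
P(|1>) = |beta|^2 = 0.7143

0.7143


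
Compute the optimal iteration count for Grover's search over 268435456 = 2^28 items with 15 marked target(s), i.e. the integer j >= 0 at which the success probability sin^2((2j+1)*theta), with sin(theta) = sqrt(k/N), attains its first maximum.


After j Grover iterations the success probability is P(j) = sin^2((2j+1)*theta), where sin(theta) = sqrt(k/N).
N = 2^28 = 268435456, k = 15
sin(theta) = sqrt(k/N) = 0.0002363881437
theta = arcsin(sqrt(k/N)) = 0.0002363881459 rad
P(j) reaches its first maximum when (2j+1)*theta is as close as possible to pi/2, i.e. j = round(pi/(4*theta) - 1/2).
pi/(4*theta) - 1/2 = 3321.9939
(For comparison, the common estimate pi/4 * sqrt(N/k) = 3322.4939; the exact maximiser is used here.)
Optimal iterations = 3322

3322


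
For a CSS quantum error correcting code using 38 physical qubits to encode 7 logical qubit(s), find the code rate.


Code rate R = k/n
= 7/38
= 0.1842

0.1842


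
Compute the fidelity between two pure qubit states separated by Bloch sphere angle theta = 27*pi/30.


For states separated by angle theta on Bloch sphere:
F = cos^2(theta/2)
theta = 27*pi/30 = 2.8274
theta/2 = 1.4137
cos(theta/2) = 0.1564
F = 0.0245

0.0245


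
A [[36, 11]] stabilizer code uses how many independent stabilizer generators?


For an [[n,k]] stabilizer code:
Number of stabilizer generators = n - k
= 36 - 11
= 25

25


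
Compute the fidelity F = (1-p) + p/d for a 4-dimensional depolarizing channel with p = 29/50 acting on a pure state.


F = (1-p) + p/d
= (1 - 0.5800) + 0.5800/4
= 0.4200 + 0.1450
= 0.5650

0.5650


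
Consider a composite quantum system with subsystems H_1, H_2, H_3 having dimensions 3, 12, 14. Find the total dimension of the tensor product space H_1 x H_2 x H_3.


dim(H_1 x H_2 x H_3) = 3 * 12 * 14
= 36 * 14
= 504

504


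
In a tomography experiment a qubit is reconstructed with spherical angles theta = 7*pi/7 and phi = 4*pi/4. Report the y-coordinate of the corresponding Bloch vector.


theta = 3.1416, phi = 3.1416
r_y = sin(theta)*sin(phi) = 0.0000 * 0.0000
r_y = 0.0000

0.0000


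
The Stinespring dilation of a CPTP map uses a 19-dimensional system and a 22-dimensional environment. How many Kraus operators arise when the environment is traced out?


Tracing out the environment in an orthonormal basis {|i>_E} gives Kraus operators K_i = <i|_E U |0>_E.
Number of Kraus operators = dim(H_env) = d_env
= 22

22


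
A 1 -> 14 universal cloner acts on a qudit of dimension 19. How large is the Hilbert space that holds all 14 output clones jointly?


Output space = H^(tensor 14) where dim(H) = 19
dim = 19^14
= 361 (after 2 factors)
= 6859 (after 3 factors)
= 130321 (after 4 factors)
= 2476099 (after 5 factors)
= 47045881 (after 6 factors)
= 893871739 (after 7 factors)
= 16983563041 (after 8 factors)
= 322687697779 (after 9 factors)
= 6131066257801 (after 10 factors)
= 116490258898219 (after 11 factors)
= 2213314919066161 (after 12 factors)
= 42052983462257059 (after 13 factors)
= 799006685782884121 (after 14 factors)
= 799006685782884121

799006685782884121


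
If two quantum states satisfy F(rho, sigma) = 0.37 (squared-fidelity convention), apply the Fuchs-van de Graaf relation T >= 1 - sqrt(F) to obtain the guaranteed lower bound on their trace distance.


Fuchs-van de Graaf (squared-fidelity convention): 1 - sqrt(F) <= T <= sqrt(1 - F).
Lower bound: T >= 1 - sqrt(F)
sqrt(F) = sqrt(0.37) = 0.6083
T >= 1 - 0.6083
T >= 0.3917

0.3917


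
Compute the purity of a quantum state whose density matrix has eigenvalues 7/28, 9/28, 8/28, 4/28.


tr(rho^2) = sum of eigenvalues squared
= (7/28)^2 + (9/28)^2 + (8/28)^2 + (4/28)^2
= (49 + 81 + 64 + 16) / 784
= 210/784
= 0.2679

0.2679


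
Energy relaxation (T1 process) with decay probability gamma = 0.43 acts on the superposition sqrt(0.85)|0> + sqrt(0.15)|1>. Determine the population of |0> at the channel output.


For amplitude damping with parameter gamma on state sqrt(a)|0> + sqrt(b)|1>:
alpha^2 = 0.85, beta^2 = 0.15
P(|0>) = alpha^2 + gamma * beta^2
= 0.85 + 0.43 * 0.15
= 0.85 + 0.0645
= 0.9145

0.9145


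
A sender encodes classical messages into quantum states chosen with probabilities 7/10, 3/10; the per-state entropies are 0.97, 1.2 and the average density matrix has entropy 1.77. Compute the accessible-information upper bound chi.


chi = S(rho) - sum_i p_i * S(rho_i)
Weighted entropy = 7/10 * 0.97 + 3/10 * 1.2
= 1.0390
chi = 1.77 - 1.0390
= 0.7310

0.7310


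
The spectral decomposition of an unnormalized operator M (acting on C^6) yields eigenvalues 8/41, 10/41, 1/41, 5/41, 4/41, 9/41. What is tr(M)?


tr(M) = sum of eigenvalues
= 8/41 + 10/41 + 1/41 + 5/41 + 4/41 + 9/41
= 37/41
= 0.9024

0.9024


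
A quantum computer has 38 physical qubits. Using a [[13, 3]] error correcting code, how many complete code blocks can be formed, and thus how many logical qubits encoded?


Each code block uses 13 physical qubits for 3 logical qubit(s).
Number of complete blocks = floor(38 / 13) = 2
Logical qubits = 2 * 3
= 6

6


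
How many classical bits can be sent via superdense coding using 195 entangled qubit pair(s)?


Superdense coding allows 2 classical bits per shared entangled pair.
195 pair(s) -> 2 * 195 = 390 classical bits

390


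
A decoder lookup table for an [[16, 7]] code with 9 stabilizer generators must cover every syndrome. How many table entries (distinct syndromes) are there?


Each stabilizer generator gives a binary (+1 or -1) measurement outcome.
With 9 independent generators:
Total syndromes = 2^9
= 512

512


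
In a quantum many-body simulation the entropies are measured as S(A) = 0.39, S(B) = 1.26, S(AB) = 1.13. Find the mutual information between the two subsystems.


I(A:B) = S(A) + S(B) - S(AB)
= 0.39 + 1.26 - 1.13
= 0.5200

0.5200


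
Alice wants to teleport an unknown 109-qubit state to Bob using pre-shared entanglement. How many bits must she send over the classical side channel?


Quantum teleportation requires 2 classical bits per qubit teleported.
109 qubit(s) -> 2 * 109 = 218 classical bits

218


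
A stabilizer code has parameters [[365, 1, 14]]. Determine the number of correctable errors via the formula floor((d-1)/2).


Code parameters: [[365, 1, 14]], distance d = 14.
Number of correctable errors = floor((d-1)/2)
= floor((14 - 1)/2)
= floor(13/2)
= 6

6


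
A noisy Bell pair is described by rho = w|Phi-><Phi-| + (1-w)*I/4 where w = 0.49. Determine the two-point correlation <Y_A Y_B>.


|Phi-> = (|00> - |11>)/sqrt(2)
For the pure Bell state, <Y_A Y_B> = +1 (Bell-state Pauli correlator).
The maximally-mixed part I/4 has tr(I/4 * P tensor P) = 0 for any traceless Pauli P.
So <Y_A Y_B>_rho = w * (+1) + (1 - w) * 0
= 0.49 * (+1)
= 0.4900

0.4900


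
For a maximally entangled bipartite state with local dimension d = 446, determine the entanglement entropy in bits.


For a maximally entangled state in d x d:
S = log2(d) = log2(446)
= 8.8009

8.8009


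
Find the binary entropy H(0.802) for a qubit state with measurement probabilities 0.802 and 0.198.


S = -p*log2(p) - (1-p)*log2(1-p)
p = 0.8020, 1-p = 0.1980
= -0.8020 * log2(0.8020) - 0.1980 * log2(0.1980)
= -(-0.2553) - (-0.4626)
= 0.7179

0.7179


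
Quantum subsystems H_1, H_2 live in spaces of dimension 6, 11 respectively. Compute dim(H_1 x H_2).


dim(H_1 x H_2) = 6 * 11
= 66

66


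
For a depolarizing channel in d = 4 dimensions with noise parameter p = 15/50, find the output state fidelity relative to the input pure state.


F = (1-p) + p/d
= (1 - 0.3000) + 0.3000/4
= 0.7000 + 0.0750
= 0.7750

0.7750


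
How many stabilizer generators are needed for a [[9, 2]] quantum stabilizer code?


For an [[n,k]] stabilizer code:
Number of stabilizer generators = n - k
= 9 - 2
= 7

7


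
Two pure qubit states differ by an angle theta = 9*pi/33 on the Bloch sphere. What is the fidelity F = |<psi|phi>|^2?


For states separated by angle theta on Bloch sphere:
F = cos^2(theta/2)
theta = 9*pi/33 = 0.8568
theta/2 = 0.4284
cos(theta/2) = 0.9096
F = 0.8274

0.8274


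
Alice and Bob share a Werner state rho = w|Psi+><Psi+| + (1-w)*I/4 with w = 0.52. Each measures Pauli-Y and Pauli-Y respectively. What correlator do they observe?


|Psi+> = (|01> + |10>)/sqrt(2)
For the pure Bell state, <Y_A Y_B> = +1 (Bell-state Pauli correlator).
The maximally-mixed part I/4 has tr(I/4 * P tensor P) = 0 for any traceless Pauli P.
So <Y_A Y_B>_rho = w * (+1) + (1 - w) * 0
= 0.52 * (+1)
= 0.5200

0.5200


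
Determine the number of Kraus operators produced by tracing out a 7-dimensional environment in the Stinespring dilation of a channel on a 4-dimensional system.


Tracing out the environment in an orthonormal basis {|i>_E} gives Kraus operators K_i = <i|_E U |0>_E.
Number of Kraus operators = dim(H_env) = d_env
= 7

7


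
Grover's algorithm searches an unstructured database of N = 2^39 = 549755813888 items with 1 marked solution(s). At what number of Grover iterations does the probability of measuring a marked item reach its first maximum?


After j Grover iterations the success probability is P(j) = sin^2((2j+1)*theta), where sin(theta) = sqrt(k/N).
N = 2^39 = 549755813888, k = 1
sin(theta) = sqrt(k/N) = 1.348699152e-06
theta = arcsin(sqrt(k/N)) = 1.348699152e-06 rad
P(j) reaches its first maximum when (2j+1)*theta is as close as possible to pi/2, i.e. j = round(pi/(4*theta) - 1/2).
pi/(4*theta) - 1/2 = 582337.0525
(For comparison, the common estimate pi/4 * sqrt(N/k) = 582337.5525; the exact maximiser is used here.)
Optimal iterations = 582337

582337


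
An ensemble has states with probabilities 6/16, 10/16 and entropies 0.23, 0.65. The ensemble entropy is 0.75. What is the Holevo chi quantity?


chi = S(rho) - sum_i p_i * S(rho_i)
Weighted entropy = 6/16 * 0.23 + 10/16 * 0.65
= 0.4925
chi = 0.75 - 0.4925
= 0.2575

0.2575


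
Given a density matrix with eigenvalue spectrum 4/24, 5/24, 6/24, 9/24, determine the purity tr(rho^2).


tr(rho^2) = sum of eigenvalues squared
= (4/24)^2 + (5/24)^2 + (6/24)^2 + (9/24)^2
= (16 + 25 + 36 + 81) / 576
= 158/576
= 0.2743

0.2743


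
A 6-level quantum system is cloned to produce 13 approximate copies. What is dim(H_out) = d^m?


Output space = H^(tensor 13) where dim(H) = 6
dim = 6^13
= 36 (after 2 factors)
= 216 (after 3 factors)
= 1296 (after 4 factors)
= 7776 (after 5 factors)
= 46656 (after 6 factors)
= 279936 (after 7 factors)
= 1679616 (after 8 factors)
= 10077696 (after 9 factors)
= 60466176 (after 10 factors)
= 362797056 (after 11 factors)
= 2176782336 (after 12 factors)
= 13060694016 (after 13 factors)
= 13060694016

13060694016


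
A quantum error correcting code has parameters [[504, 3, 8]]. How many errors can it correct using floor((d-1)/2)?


Code parameters: [[504, 3, 8]], distance d = 8.
Number of correctable errors = floor((d-1)/2)
= floor((8 - 1)/2)
= floor(7/2)
= 3

3


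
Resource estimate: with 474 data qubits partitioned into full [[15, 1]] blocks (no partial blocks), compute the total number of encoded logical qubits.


Each code block uses 15 physical qubits for 1 logical qubit(s).
Number of complete blocks = floor(474 / 15) = 31
Logical qubits = 31 * 1
= 31

31


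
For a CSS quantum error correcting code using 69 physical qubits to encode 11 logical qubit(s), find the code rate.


Code rate R = k/n
= 11/69
= 0.1594

0.1594


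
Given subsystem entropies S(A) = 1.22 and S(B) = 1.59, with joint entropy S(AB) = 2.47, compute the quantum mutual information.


I(A:B) = S(A) + S(B) - S(AB)
= 1.22 + 1.59 - 2.47
= 0.3400

0.3400


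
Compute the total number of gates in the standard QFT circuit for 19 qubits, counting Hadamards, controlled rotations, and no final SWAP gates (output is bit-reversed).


Hadamard gates: 19
Controlled rotations: n*(n-1)/2 = 19*18/2 = 171
SWAP gates: 0 (omitted)
Total = 19 + 171
= 190

190


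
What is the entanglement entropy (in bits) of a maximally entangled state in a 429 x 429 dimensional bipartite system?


For a maximally entangled state in d x d:
S = log2(d) = log2(429)
= 8.7448

8.7448


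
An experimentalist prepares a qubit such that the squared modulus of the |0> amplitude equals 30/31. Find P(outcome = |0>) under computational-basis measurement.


|alpha|^2 = 30/31 = 0.9677
|beta|^2 = 1 - 30/31 = 1/31 = 0.0323
P(|0>) = |alpha|^2 = 0.9677

0.9677


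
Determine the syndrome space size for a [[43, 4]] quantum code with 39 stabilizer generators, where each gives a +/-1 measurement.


Each stabilizer generator gives a binary (+1 or -1) measurement outcome.
With 39 independent generators:
Total syndromes = 2^39
= 549755813888

549755813888


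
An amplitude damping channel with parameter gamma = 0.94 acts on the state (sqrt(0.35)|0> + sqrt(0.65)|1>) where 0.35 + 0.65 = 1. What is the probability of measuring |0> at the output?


For amplitude damping with parameter gamma on state sqrt(a)|0> + sqrt(b)|1>:
alpha^2 = 0.35, beta^2 = 0.65
P(|0>) = alpha^2 + gamma * beta^2
= 0.35 + 0.94 * 0.65
= 0.35 + 0.6110
= 0.9610

0.9610


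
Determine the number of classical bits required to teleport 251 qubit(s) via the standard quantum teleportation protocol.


Quantum teleportation requires 2 classical bits per qubit teleported.
251 qubit(s) -> 2 * 251 = 502 classical bits

502


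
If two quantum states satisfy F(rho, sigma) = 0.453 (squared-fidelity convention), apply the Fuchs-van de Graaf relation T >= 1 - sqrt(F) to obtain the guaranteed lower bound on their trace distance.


Fuchs-van de Graaf (squared-fidelity convention): 1 - sqrt(F) <= T <= sqrt(1 - F).
Lower bound: T >= 1 - sqrt(F)
sqrt(F) = sqrt(0.453) = 0.6731
T >= 1 - 0.6731
T >= 0.3269

0.3269


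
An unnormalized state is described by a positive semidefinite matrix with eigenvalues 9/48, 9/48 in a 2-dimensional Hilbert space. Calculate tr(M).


tr(M) = sum of eigenvalues
= 9/48 + 9/48
= 18/48
= 0.3750

0.3750


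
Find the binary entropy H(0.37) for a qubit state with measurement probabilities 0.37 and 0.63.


S = -p*log2(p) - (1-p)*log2(1-p)
p = 0.3700, 1-p = 0.6300
= -0.3700 * log2(0.3700) - 0.6300 * log2(0.6300)
= -(-0.5307) - (-0.4199)
= 0.9507

0.9507


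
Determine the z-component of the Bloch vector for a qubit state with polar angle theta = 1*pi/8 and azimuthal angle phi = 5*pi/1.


theta = 0.3927, phi = 15.7080
r_z = cos(theta) = 0.9239

0.9239


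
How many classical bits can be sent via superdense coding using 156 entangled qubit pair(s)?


Superdense coding allows 2 classical bits per shared entangled pair.
156 pair(s) -> 2 * 156 = 312 classical bits

312


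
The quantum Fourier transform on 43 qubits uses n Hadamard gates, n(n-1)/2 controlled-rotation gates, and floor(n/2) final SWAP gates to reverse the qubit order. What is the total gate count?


Hadamard gates: 43
Controlled rotations: n*(n-1)/2 = 43*42/2 = 903
SWAP gates: floor(n/2) = floor(43/2) = 21
Total = 43 + 903 + 21
= 967

967


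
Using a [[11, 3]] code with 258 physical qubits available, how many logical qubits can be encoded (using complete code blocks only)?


Each code block uses 11 physical qubits for 3 logical qubit(s).
Number of complete blocks = floor(258 / 11) = 23
Logical qubits = 23 * 3
= 69

69


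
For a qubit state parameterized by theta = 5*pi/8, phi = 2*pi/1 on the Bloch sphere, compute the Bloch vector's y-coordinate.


theta = 1.9635, phi = 6.2832
r_y = sin(theta)*sin(phi) = 0.9239 * 0.0000
r_y = 0.0000

0.0000


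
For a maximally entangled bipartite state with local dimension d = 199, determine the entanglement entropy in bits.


For a maximally entangled state in d x d:
S = log2(d) = log2(199)
= 7.6366

7.6366


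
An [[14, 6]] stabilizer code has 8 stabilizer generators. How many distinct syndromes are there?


Each stabilizer generator gives a binary (+1 or -1) measurement outcome.
With 8 independent generators:
Total syndromes = 2^8
= 256

256


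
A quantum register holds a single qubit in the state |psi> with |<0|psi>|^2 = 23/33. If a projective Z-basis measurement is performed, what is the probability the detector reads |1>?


|alpha|^2 = 23/33 = 0.6970
|beta|^2 = 1 - 23/33 = 10/33 = 0.3030
P(|1>) = |beta|^2 = 0.3030

0.3030


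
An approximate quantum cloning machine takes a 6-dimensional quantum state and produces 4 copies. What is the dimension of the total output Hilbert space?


Output space = H^(tensor 4) where dim(H) = 6
dim = 6^4
= 36 (after 2 factors)
= 216 (after 3 factors)
= 1296 (after 4 factors)
= 1296

1296


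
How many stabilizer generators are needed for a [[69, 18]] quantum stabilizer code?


For an [[n,k]] stabilizer code:
Number of stabilizer generators = n - k
= 69 - 18
= 51

51


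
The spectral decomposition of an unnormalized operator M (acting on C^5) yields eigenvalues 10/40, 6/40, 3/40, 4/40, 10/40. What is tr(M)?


tr(M) = sum of eigenvalues
= 10/40 + 6/40 + 3/40 + 4/40 + 10/40
= 33/40
= 0.8250

0.8250


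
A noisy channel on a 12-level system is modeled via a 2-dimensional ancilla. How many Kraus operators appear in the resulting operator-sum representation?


Tracing out the environment in an orthonormal basis {|i>_E} gives Kraus operators K_i = <i|_E U |0>_E.
Number of Kraus operators = dim(H_env) = d_env
= 2

2


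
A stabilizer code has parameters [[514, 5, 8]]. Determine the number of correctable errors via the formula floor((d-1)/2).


Code parameters: [[514, 5, 8]], distance d = 8.
Number of correctable errors = floor((d-1)/2)
= floor((8 - 1)/2)
= floor(7/2)
= 3

3


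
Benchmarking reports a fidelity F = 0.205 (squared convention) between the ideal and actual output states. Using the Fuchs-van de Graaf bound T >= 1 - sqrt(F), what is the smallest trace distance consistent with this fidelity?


Fuchs-van de Graaf (squared-fidelity convention): 1 - sqrt(F) <= T <= sqrt(1 - F).
Lower bound: T >= 1 - sqrt(F)
sqrt(F) = sqrt(0.205) = 0.4528
T >= 1 - 0.4528
T >= 0.5472

0.5472


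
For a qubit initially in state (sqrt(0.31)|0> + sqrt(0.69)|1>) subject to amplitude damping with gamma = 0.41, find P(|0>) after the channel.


For amplitude damping with parameter gamma on state sqrt(a)|0> + sqrt(b)|1>:
alpha^2 = 0.31, beta^2 = 0.69
P(|0>) = alpha^2 + gamma * beta^2
= 0.31 + 0.41 * 0.69
= 0.31 + 0.2829
= 0.5929

0.5929


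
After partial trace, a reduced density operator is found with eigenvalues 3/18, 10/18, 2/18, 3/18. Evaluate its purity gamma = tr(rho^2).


tr(rho^2) = sum of eigenvalues squared
= (3/18)^2 + (10/18)^2 + (2/18)^2 + (3/18)^2
= (9 + 100 + 4 + 9) / 324
= 122/324
= 0.3765

0.3765


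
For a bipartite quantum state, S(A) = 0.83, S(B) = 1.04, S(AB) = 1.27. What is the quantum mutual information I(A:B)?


I(A:B) = S(A) + S(B) - S(AB)
= 0.83 + 1.04 - 1.27
= 0.6000

0.6000


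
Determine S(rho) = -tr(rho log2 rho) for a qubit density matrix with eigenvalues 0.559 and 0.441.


S = -p*log2(p) - (1-p)*log2(1-p)
p = 0.5590, 1-p = 0.4410
= -0.5590 * log2(0.5590) - 0.4410 * log2(0.4410)
= -(-0.4690) - (-0.5209)
= 0.9899

0.9899
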